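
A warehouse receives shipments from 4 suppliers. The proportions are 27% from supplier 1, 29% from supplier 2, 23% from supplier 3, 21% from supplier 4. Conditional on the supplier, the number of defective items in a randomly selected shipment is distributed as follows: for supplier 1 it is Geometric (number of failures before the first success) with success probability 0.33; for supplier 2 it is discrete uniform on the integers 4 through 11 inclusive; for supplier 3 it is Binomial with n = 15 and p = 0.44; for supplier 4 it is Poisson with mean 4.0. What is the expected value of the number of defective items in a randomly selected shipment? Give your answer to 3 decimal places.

5.081

Component means — 1: 2.0303; 2: 7.5; 3: 6.6; 4: 4.
E[X] = 0.27·2.0303 + 0.29·7.5 + 0.23·6.6 + 0.21·4 = 5.08118.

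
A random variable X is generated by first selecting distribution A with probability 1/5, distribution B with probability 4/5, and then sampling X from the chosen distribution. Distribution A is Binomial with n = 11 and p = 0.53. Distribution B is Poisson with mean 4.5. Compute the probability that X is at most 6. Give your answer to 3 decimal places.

0.796

Conditional on each component, P(X ≤ 6): A: 0.654122; B: 0.831051.
By total probability, P(X ≤ 6) = 0.2·0.654122 + 0.8·0.831051 = 0.795665.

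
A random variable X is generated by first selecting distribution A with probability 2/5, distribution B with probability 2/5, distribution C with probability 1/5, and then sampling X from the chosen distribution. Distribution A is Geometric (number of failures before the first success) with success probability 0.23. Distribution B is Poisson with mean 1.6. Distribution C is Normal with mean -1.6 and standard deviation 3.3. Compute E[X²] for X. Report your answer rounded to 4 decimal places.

14.6595

For each component E[X²] = Var + (mean)², giving A: 25.7637; B: 4.16; C: 13.45.
Overall E[X²] = 0.4·25.7637 + 0.4·4.16 + 0.2·13.45 = 14.6595.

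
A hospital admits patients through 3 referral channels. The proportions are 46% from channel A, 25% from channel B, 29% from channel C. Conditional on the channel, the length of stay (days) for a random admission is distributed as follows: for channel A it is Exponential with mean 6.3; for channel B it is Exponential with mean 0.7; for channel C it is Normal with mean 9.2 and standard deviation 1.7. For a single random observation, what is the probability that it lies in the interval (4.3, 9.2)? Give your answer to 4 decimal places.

Conditional on each channel, P(4.3 < X < 9.2): A: 0.273169; B: 0.00214682; C: 0.498026.
By total probability, P(4.3 < X < 9.2) = 0.46·0.273169 + 0.25·0.00214682 + 0.29·0.498026 = 0.270622.

0.2706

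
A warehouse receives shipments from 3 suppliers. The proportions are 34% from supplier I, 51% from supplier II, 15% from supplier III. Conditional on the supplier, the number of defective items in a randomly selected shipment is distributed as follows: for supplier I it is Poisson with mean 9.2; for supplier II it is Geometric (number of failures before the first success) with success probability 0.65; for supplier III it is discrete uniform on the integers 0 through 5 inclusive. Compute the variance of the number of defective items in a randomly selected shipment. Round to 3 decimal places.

Per component, I: μ=9.2, E[X²]=93.84; II: μ=0.538462, E[X²]=1.11834; III: μ=2.5, E[X²]=9.16667.
E[X] = 0.34·9.2 + 0.51·0.538462 + 0.15·2.5 = 3.77762.
E[X²] = 0.34·93.84 + 0.51·1.11834 + 0.15·9.16667 = 33.851.
Var(X) = E[X²] − (E[X])² = 33.851 − 14.2704 = 19.5806.

19.581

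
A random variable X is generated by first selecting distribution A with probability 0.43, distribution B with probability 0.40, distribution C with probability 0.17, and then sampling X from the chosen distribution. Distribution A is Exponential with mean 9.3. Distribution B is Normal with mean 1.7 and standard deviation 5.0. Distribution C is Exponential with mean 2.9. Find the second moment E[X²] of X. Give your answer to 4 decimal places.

88.3968

For each component E[X²] = Var + (mean)², giving A: 172.98; B: 27.89; C: 16.82.
Overall E[X²] = 0.43·172.98 + 0.4·27.89 + 0.17·16.82 = 88.3968.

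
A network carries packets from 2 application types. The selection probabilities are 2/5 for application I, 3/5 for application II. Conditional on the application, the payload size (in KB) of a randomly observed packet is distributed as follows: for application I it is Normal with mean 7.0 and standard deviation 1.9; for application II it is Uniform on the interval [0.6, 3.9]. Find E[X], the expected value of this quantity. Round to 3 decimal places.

Component means — I: 7; II: 2.25.
E[X] = 0.4·7 + 0.6·2.25 = 4.15.

4.150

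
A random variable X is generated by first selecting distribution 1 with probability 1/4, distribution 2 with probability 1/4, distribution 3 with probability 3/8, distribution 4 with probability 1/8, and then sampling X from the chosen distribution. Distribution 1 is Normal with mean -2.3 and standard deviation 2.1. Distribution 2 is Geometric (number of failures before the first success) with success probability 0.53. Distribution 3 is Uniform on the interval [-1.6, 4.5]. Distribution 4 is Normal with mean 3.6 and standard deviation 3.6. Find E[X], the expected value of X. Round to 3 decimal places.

0.640

Component means — 1: -2.3; 2: 0.886792; 3: 1.45; 4: 3.6.
E[X] = 0.25·-2.3 + 0.25·0.886792 + 0.375·1.45 + 0.125·3.6 = 0.640448.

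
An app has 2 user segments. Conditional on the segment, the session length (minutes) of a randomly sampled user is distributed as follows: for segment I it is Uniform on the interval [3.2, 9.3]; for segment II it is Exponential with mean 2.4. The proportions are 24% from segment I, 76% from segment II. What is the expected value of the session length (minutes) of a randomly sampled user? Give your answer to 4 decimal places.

Component means — I: 6.25; II: 2.4.
E[X] = 0.24·6.25 + 0.76·2.4 = 3.324.

3.3240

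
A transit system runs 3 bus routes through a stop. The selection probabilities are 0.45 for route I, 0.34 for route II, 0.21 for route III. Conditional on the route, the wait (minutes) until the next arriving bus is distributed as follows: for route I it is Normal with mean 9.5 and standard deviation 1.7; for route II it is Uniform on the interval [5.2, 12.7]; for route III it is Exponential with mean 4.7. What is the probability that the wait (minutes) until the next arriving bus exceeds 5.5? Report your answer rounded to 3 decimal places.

Conditional on each route, P(X > 5.5): I: 0.990687; II: 0.96; III: 0.310301.
By total probability, P(X > 5.5) = 0.45·0.990687 + 0.34·0.96 + 0.21·0.310301 = 0.837372.

0.837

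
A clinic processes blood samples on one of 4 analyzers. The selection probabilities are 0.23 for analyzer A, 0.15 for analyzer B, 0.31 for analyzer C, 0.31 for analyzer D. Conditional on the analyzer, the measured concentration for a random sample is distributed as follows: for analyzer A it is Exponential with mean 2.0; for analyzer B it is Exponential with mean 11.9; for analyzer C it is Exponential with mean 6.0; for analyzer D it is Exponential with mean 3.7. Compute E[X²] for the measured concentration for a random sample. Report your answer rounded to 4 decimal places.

75.1308

For each component E[X²] = Var + (mean)², giving A: 8; B: 283.22; C: 72; D: 27.38.
Overall E[X²] = 0.23·8 + 0.15·283.22 + 0.31·72 + 0.31·27.38 = 75.1308.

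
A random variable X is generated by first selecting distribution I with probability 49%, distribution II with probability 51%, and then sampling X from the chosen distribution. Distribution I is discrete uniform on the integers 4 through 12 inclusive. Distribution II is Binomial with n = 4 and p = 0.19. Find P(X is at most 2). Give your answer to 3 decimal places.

Conditional on each component, P(X ≤ 2): I: 0; II: 0.976474.
By total probability, P(X ≤ 2) = 0.49·0 + 0.51·0.976474 = 0.498002.

0.498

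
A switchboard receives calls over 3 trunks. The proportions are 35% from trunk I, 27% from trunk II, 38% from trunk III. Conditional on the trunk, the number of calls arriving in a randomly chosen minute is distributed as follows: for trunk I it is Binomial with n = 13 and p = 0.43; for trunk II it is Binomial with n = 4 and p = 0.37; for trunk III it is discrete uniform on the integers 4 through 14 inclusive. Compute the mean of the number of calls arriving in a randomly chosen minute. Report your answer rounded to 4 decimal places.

Component means — I: 5.59; II: 1.48; III: 9.
E[X] = 0.35·5.59 + 0.27·1.48 + 0.38·9 = 5.7761.

5.7761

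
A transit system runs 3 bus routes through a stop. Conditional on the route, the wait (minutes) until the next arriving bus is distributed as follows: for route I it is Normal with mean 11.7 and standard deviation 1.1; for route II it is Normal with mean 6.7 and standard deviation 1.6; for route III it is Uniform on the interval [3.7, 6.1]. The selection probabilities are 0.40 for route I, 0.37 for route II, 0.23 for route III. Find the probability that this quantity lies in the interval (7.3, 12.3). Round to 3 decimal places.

0.414

Conditional on each route, P(7.3 < X < 12.3): I: 0.707248; II: 0.353598; III: 0.
By total probability, P(7.3 < X < 12.3) = 0.4·0.707248 + 0.37·0.353598 + 0.23·0 = 0.41373.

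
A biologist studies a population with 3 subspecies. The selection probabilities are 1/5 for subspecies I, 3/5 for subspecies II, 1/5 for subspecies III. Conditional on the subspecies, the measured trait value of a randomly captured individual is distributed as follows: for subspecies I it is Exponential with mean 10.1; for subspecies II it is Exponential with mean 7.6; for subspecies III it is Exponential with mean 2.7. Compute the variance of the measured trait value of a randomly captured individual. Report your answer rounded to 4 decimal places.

62.3376

Per component, I: μ=10.1, E[X²]=204.02; II: μ=7.6, E[X²]=115.52; III: μ=2.7, E[X²]=14.58.
E[X] = 0.2·10.1 + 0.6·7.6 + 0.2·2.7 = 7.12.
E[X²] = 0.2·204.02 + 0.6·115.52 + 0.2·14.58 = 113.032.
Var(X) = E[X²] − (E[X])² = 113.032 − 50.6944 = 62.3376.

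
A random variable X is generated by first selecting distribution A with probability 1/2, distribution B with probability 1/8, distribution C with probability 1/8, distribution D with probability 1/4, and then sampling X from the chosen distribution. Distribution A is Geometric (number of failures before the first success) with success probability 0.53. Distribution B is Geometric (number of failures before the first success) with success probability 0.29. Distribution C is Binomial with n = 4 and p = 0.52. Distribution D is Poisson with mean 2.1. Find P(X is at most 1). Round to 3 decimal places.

0.582

Conditional on each component, P(X ≤ 1): A: 0.7791; B: 0.4959; C: 0.283116; D: 0.379615.
By total probability, P(X ≤ 1) = 0.5·0.7791 + 0.125·0.4959 + 0.125·0.283116 + 0.25·0.379615 = 0.581831.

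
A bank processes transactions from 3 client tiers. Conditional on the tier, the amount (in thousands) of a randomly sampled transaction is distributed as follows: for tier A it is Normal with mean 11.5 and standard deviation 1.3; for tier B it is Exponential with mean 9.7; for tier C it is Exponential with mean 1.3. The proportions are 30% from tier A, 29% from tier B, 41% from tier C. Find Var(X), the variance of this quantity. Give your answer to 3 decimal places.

49.954

Per component, A: μ=11.5, E[X²]=133.94; B: μ=9.7, E[X²]=188.18; C: μ=1.3, E[X²]=3.38.
E[X] = 0.3·11.5 + 0.29·9.7 + 0.41·1.3 = 6.796.
E[X²] = 0.3·133.94 + 0.29·188.18 + 0.41·3.38 = 96.14.
Var(X) = E[X²] − (E[X])² = 96.14 − 46.1856 = 49.9544.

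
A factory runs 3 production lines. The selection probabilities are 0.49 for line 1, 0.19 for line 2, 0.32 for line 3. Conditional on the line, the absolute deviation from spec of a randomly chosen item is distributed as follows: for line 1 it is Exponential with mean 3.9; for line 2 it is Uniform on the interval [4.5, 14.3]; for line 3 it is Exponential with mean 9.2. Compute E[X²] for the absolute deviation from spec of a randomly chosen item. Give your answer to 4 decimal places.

87.3844

For each component E[X²] = Var + (mean)², giving 1: 30.42; 2: 96.3633; 3: 169.28.
Overall E[X²] = 0.49·30.42 + 0.19·96.3633 + 0.32·169.28 = 87.3844.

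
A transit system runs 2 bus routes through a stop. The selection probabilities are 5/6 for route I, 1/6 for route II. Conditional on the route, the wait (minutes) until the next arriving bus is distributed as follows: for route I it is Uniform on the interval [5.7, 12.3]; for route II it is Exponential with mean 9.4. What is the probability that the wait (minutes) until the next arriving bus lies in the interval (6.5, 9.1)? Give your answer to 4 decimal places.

0.3485

Conditional on each route, P(6.5 < X < 9.1): I: 0.393939; II: 0.12102.
By total probability, P(6.5 < X < 9.1) = 0.833333·0.393939 + 0.166667·0.12102 = 0.348453.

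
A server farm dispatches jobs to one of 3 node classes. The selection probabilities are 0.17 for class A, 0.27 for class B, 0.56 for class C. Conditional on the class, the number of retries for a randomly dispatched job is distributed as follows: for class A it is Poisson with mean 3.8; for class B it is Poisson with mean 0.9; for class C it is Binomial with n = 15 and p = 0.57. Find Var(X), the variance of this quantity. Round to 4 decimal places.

Per component, A: μ=3.8, E[X²]=18.24; B: μ=0.9, E[X²]=1.71; C: μ=8.55, E[X²]=76.779.
E[X] = 0.17·3.8 + 0.27·0.9 + 0.56·8.55 = 5.677.
E[X²] = 0.17·18.24 + 0.27·1.71 + 0.56·76.779 = 46.5587.
Var(X) = E[X²] − (E[X])² = 46.5587 − 32.2283 = 14.3304.

14.3304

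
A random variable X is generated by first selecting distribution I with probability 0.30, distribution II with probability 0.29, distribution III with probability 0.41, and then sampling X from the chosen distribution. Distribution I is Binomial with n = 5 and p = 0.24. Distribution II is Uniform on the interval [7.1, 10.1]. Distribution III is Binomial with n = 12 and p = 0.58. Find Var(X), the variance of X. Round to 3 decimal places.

10.854

Per component, I: μ=1.2, E[X²]=2.352; II: μ=8.6, E[X²]=74.71; III: μ=6.96, E[X²]=51.3648.
E[X] = 0.3·1.2 + 0.29·8.6 + 0.41·6.96 = 5.7076.
E[X²] = 0.3·2.352 + 0.29·74.71 + 0.41·51.3648 = 43.4311.
Var(X) = E[X²] − (E[X])² = 43.4311 − 32.5767 = 10.8544.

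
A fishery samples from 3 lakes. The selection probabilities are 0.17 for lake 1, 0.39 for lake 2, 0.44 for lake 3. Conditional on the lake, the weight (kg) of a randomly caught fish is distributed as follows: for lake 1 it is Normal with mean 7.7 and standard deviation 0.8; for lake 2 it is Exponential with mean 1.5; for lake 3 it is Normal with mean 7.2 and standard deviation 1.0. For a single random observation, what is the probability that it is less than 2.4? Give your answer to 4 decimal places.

Conditional on each lake, P(X < 2.4): 1: 1.73624e-11; 2: 0.798103; 3: 7.93328e-07.
By total probability, P(X < 2.4) = 0.17·1.73624e-11 + 0.39·0.798103 + 0.44·7.93328e-07 = 0.311261.

0.3113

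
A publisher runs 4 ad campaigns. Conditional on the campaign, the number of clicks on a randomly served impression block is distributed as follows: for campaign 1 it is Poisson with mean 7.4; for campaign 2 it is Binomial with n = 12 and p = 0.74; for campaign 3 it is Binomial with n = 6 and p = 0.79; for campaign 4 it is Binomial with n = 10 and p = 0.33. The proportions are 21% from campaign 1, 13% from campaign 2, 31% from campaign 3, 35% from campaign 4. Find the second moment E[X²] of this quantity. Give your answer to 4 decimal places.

For each component E[X²] = Var + (mean)², giving 1: 62.16; 2: 81.1632; 3: 23.463; 4: 13.101.
Overall E[X²] = 0.21·62.16 + 0.13·81.1632 + 0.31·23.463 + 0.35·13.101 = 35.4637.

35.4637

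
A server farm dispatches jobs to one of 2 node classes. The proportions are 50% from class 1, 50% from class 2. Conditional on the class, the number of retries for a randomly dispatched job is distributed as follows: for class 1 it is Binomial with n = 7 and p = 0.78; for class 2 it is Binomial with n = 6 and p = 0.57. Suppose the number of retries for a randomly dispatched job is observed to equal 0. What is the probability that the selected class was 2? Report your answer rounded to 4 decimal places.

0.9961

Likelihoods P(X=0 | ·): 1: 2.49436e-05; 2: 0.00632136.
Posterior ∝ prior × likelihood. Numerator for 2: 0.5·0.00632136 = 0.00316068.
Normalizing constant: 0.5·2.49436e-05 + 0.5·0.00632136 = 0.00317315.
P(2 | observation) = 0.00316068 / 0.00317315 = 0.99607.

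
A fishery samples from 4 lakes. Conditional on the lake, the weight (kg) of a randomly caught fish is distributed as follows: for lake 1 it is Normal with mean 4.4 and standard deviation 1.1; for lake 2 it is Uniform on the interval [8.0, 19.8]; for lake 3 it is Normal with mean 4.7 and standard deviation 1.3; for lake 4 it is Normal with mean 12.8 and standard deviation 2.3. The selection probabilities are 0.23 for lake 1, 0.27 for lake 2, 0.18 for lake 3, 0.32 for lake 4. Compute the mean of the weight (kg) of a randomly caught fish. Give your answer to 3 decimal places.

9.707

Component means — 1: 4.4; 2: 13.9; 3: 4.7; 4: 12.8.
E[X] = 0.23·4.4 + 0.27·13.9 + 0.18·4.7 + 0.32·12.8 = 9.707.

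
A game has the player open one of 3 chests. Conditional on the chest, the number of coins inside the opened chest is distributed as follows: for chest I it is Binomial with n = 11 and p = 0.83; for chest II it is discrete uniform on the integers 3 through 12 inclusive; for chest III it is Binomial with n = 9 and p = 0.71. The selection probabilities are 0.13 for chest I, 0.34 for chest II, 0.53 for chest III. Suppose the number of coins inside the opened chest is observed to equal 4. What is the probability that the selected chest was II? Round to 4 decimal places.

Likelihoods P(X=4 | ·): I: 0.000642641; II: 0.1; III: 0.0656741.
Posterior ∝ prior × likelihood. Numerator for II: 0.34·0.1 = 0.034.
Normalizing constant: 0.13·0.000642641 + 0.34·0.1 + 0.53·0.0656741 = 0.0688908.
P(II | observation) = 0.034 / 0.0688908 = 0.493535.

0.4935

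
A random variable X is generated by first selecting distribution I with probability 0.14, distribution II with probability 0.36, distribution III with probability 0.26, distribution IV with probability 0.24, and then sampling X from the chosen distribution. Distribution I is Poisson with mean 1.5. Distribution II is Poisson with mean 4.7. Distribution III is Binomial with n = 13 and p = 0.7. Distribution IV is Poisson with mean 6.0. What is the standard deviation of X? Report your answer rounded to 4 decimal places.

3.1478

Per component, I: μ=1.5, E[X²]=3.75; II: μ=4.7, E[X²]=26.79; III: μ=9.1, E[X²]=85.54; IV: μ=6, E[X²]=42.
E[X] = 0.14·1.5 + 0.36·4.7 + 0.26·9.1 + 0.24·6 = 5.708.
E[X²] = 0.14·3.75 + 0.36·26.79 + 0.26·85.54 + 0.24·42 = 42.4898.
Var(X) = E[X²] − (E[X])² = 42.4898 − 32.5813 = 9.90854.
SD(X) = √9.90854 = 3.14778.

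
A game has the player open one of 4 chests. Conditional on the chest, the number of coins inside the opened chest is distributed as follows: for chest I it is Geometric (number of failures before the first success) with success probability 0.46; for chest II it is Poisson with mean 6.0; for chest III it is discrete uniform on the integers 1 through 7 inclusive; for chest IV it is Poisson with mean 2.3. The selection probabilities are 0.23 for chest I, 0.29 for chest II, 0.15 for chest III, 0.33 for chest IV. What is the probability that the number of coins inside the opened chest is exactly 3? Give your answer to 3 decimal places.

0.131

Conditional on each chest, P(X = 3): I: 0.0724334; II: 0.0892351; III: 0.142857; IV: 0.203308.
By total probability, P(X = 3) = 0.23·0.0724334 + 0.29·0.0892351 + 0.15·0.142857 + 0.33·0.203308 = 0.131058.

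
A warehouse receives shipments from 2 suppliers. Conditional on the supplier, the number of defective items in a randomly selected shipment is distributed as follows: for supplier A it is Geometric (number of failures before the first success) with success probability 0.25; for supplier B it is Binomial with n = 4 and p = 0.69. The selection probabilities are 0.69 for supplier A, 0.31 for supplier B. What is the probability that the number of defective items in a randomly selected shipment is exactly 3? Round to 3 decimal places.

Conditional on each supplier, P(X = 3): A: 0.105469; B: 0.407351.
By total probability, P(X = 3) = 0.69·0.105469 + 0.31·0.407351 = 0.199052.

0.199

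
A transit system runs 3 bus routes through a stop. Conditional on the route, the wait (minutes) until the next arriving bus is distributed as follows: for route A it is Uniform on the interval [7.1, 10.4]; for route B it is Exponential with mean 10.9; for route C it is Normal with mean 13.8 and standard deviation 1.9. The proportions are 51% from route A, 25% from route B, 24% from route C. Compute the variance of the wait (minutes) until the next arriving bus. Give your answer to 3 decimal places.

35.247

Per component, A: μ=8.75, E[X²]=77.47; B: μ=10.9, E[X²]=237.62; C: μ=13.8, E[X²]=194.05.
E[X] = 0.51·8.75 + 0.25·10.9 + 0.24·13.8 = 10.4995.
E[X²] = 0.51·77.47 + 0.25·237.62 + 0.24·194.05 = 145.487.
Var(X) = E[X²] − (E[X])² = 145.487 − 110.24 = 35.2472.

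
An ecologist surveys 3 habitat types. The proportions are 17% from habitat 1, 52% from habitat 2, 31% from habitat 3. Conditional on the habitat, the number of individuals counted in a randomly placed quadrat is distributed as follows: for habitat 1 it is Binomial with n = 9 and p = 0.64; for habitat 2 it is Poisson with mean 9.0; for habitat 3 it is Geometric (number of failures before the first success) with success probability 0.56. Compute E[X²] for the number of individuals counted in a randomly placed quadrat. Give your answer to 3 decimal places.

53.419

For each component E[X²] = Var + (mean)², giving 1: 35.2512; 2: 90; 3: 2.02041.
Overall E[X²] = 0.17·35.2512 + 0.52·90 + 0.31·2.02041 = 53.419.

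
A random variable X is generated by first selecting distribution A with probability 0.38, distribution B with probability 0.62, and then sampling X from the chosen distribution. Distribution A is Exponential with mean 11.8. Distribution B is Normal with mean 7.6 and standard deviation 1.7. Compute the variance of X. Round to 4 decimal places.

58.8590

Per component, A: μ=11.8, E[X²]=278.48; B: μ=7.6, E[X²]=60.65.
E[X] = 0.38·11.8 + 0.62·7.6 = 9.196.
E[X²] = 0.38·278.48 + 0.62·60.65 = 143.425.
Var(X) = E[X²] − (E[X])² = 143.425 − 84.5664 = 58.859.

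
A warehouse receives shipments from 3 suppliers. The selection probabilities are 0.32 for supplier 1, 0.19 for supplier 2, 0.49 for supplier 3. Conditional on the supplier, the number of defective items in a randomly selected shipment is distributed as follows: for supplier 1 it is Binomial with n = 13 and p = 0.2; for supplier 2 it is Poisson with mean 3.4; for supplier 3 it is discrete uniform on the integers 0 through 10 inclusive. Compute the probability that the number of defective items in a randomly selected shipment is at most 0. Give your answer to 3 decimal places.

0.068

Conditional on each supplier, P(X ≤ 0): 1: 0.0549756; 2: 0.0333733; 3: 0.0909091.
By total probability, P(X ≤ 0) = 0.32·0.0549756 + 0.19·0.0333733 + 0.49·0.0909091 = 0.0684786.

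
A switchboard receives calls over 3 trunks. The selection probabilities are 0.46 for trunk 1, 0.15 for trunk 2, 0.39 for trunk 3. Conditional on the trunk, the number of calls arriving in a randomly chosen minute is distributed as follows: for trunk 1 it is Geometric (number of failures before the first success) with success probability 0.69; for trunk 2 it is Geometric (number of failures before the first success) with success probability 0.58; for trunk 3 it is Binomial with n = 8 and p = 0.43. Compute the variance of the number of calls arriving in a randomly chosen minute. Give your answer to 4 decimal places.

Per component, 1: μ=0.449275, E[X²]=0.852972; 2: μ=0.724138, E[X²]=1.77289; 3: μ=3.44, E[X²]=13.7944.
E[X] = 0.46·0.449275 + 0.15·0.724138 + 0.39·3.44 = 1.65689.
E[X²] = 0.46·0.852972 + 0.15·1.77289 + 0.39·13.7944 = 6.03812.
Var(X) = E[X²] − (E[X])² = 6.03812 − 2.74528 = 3.29284.

3.2928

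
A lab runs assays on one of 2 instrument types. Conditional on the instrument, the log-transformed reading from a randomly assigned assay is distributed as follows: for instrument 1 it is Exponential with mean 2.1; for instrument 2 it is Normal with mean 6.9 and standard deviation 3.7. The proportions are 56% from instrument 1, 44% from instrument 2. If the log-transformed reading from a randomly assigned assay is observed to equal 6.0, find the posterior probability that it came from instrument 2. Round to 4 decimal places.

Likelihoods f(6.0 | ·): 1: 0.0273489; 2: 0.104679.
Posterior ∝ prior × likelihood. Numerator for 2: 0.44·0.104679 = 0.0460588.
Normalizing constant: 0.56·0.0273489 + 0.44·0.104679 = 0.0613742.
P(2 | observation) = 0.0460588 / 0.0613742 = 0.750459.

0.7505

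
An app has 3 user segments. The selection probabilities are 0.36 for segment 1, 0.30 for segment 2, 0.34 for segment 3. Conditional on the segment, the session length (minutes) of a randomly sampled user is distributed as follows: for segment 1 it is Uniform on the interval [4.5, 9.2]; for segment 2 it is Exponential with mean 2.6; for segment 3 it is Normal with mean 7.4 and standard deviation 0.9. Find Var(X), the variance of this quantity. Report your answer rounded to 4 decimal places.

Per component, 1: μ=6.85, E[X²]=48.7633; 2: μ=2.6, E[X²]=13.52; 3: μ=7.4, E[X²]=55.57.
E[X] = 0.36·6.85 + 0.3·2.6 + 0.34·7.4 = 5.762.
E[X²] = 0.36·48.7633 + 0.3·13.52 + 0.34·55.57 = 40.5046.
Var(X) = E[X²] − (E[X])² = 40.5046 − 33.2006 = 7.30396.

7.3040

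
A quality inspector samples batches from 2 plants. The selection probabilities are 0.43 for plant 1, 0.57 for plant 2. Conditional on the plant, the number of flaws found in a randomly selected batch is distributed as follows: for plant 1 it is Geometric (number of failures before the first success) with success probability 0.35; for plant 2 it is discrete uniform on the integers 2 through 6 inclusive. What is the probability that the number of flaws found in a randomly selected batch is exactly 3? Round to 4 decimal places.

0.1553

Conditional on each plant, P(X = 3): 1: 0.0961188; 2: 0.2.
By total probability, P(X = 3) = 0.43·0.0961188 + 0.57·0.2 = 0.155331.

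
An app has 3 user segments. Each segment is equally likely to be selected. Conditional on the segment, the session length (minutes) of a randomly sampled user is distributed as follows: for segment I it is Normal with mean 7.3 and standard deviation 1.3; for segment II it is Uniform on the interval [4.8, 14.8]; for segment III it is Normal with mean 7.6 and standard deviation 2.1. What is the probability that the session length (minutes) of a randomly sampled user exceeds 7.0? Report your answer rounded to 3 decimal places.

Conditional on each segment, P(X > 7.0): I: 0.591253; II: 0.78; III: 0.612452.
By total probability, P(X > 7.0) = 0.333333·0.591253 + 0.333333·0.78 + 0.333333·0.612452 = 0.661235.

0.661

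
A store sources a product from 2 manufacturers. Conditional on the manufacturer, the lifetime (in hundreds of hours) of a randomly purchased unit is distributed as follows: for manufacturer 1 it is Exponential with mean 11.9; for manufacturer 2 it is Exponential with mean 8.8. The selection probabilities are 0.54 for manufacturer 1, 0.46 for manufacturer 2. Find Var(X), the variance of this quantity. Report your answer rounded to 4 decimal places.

Per component, 1: μ=11.9, E[X²]=283.22; 2: μ=8.8, E[X²]=154.88.
E[X] = 0.54·11.9 + 0.46·8.8 = 10.474.
E[X²] = 0.54·283.22 + 0.46·154.88 = 224.184.
Var(X) = E[X²] − (E[X])² = 224.184 − 109.705 = 114.479.

114.4789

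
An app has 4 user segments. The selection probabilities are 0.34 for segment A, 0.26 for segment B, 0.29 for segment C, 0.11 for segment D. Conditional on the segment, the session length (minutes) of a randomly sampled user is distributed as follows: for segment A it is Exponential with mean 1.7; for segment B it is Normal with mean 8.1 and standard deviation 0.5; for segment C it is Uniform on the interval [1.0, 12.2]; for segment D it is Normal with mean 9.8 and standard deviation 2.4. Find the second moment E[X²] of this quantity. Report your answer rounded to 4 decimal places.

For each component E[X²] = Var + (mean)², giving A: 5.78; B: 65.86; C: 54.0133; D: 101.8.
Overall E[X²] = 0.34·5.78 + 0.26·65.86 + 0.29·54.0133 + 0.11·101.8 = 45.9507.

45.9507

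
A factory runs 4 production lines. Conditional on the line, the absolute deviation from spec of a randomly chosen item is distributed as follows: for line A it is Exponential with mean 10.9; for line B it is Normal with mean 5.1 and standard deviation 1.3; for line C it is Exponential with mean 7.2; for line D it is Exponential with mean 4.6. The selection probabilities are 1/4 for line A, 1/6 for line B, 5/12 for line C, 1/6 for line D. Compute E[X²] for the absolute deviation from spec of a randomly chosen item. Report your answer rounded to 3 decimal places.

114.275

For each component E[X²] = Var + (mean)², giving A: 237.62; B: 27.7; C: 103.68; D: 42.32.
Overall E[X²] = 0.25·237.62 + 0.166667·27.7 + 0.416667·103.68 + 0.166667·42.32 = 114.275.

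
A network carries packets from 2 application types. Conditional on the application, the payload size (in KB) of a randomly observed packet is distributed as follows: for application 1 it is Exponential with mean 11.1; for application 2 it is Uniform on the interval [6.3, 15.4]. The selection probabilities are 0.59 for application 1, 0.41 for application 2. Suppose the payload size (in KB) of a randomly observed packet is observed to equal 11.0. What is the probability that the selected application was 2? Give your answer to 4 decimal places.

Likelihoods f(11.0 | ·): 1: 0.0334422; 2: 0.10989.
Posterior ∝ prior × likelihood. Numerator for 2: 0.41·0.10989 = 0.0450549.
Normalizing constant: 0.59·0.0334422 + 0.41·0.10989 = 0.0647859.
P(2 | observation) = 0.0450549 / 0.0647859 = 0.695444.

0.6954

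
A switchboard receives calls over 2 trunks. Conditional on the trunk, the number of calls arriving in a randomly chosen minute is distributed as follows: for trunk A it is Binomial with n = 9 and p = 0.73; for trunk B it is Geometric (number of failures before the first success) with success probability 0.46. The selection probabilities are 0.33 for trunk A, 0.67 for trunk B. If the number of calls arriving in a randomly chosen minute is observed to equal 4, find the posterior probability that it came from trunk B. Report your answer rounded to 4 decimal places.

Likelihoods P(X=4 | ·): A: 0.0513429; B: 0.0391141.
Posterior ∝ prior × likelihood. Numerator for B: 0.67·0.0391141 = 0.0262064.
Normalizing constant: 0.33·0.0513429 + 0.67·0.0391141 = 0.0431496.
P(B | observation) = 0.0262064 / 0.0431496 = 0.607339.

0.6073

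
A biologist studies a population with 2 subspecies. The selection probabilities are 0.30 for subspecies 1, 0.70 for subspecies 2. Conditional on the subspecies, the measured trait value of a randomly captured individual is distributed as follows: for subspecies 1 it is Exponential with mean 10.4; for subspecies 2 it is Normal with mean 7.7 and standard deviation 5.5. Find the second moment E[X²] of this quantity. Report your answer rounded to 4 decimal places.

127.5740

For each component E[X²] = Var + (mean)², giving 1: 216.32; 2: 89.54.
Overall E[X²] = 0.3·216.32 + 0.7·89.54 = 127.574.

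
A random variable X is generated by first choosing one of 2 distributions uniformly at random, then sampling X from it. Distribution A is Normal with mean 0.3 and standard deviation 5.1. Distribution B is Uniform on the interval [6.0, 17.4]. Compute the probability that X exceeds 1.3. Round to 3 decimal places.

Conditional on each component, P(X > 1.3): A: 0.422274; B: 1.
By total probability, P(X > 1.3) = 0.5·0.422274 + 0.5·1 = 0.711137.

0.711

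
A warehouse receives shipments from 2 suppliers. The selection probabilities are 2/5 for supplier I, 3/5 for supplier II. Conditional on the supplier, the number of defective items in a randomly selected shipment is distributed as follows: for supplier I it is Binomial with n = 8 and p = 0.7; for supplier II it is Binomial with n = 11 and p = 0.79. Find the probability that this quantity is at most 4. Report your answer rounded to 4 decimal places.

Conditional on each supplier, P(X ≤ 4): I: 0.194104; II: 0.00265148.
By total probability, P(X ≤ 4) = 0.4·0.194104 + 0.6·0.00265148 = 0.0792326.

0.0792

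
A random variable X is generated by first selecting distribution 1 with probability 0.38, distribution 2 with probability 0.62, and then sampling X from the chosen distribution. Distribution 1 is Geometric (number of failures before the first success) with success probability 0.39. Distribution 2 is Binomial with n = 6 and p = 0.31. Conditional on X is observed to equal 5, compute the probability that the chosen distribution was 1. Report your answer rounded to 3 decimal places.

0.630

Likelihoods P(X=5 | ·): 1: 0.0329393; 2: 0.0118525.
Posterior ∝ prior × likelihood. Numerator for 1: 0.38·0.0329393 = 0.0125169.
Normalizing constant: 0.38·0.0329393 + 0.62·0.0118525 = 0.0198654.
P(1 | observation) = 0.0125169 / 0.0198654 = 0.630085.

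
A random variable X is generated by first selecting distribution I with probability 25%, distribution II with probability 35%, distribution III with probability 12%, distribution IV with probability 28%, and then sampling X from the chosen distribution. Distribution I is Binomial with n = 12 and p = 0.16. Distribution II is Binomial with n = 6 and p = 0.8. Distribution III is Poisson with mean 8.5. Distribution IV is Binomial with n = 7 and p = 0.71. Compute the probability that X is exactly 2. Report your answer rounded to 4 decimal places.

0.0862

Conditional on each component, P(X = 2): I: 0.295513; II: 0.01536; III: 0.00735029; IV: 0.0217133.
By total probability, P(X = 2) = 0.25·0.295513 + 0.35·0.01536 + 0.12·0.00735029 + 0.28·0.0217133 = 0.086216.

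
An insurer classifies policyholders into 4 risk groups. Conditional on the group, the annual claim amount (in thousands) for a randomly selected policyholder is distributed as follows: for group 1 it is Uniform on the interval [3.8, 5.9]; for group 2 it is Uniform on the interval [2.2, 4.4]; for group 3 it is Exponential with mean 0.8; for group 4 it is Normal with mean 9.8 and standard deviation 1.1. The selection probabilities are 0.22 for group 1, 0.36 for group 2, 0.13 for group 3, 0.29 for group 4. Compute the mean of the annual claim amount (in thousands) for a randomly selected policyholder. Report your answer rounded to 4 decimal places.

5.2010

Component means — 1: 4.85; 2: 3.3; 3: 0.8; 4: 9.8.
E[X] = 0.22·4.85 + 0.36·3.3 + 0.13·0.8 + 0.29·9.8 = 5.201.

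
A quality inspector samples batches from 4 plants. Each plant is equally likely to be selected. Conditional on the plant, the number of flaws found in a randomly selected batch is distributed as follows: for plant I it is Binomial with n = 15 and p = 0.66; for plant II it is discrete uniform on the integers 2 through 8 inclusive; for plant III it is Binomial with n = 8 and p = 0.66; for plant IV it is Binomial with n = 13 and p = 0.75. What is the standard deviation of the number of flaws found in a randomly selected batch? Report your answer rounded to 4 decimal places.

Per component, I: μ=9.9, E[X²]=101.376; II: μ=5, E[X²]=29; III: μ=5.28, E[X²]=29.6736; IV: μ=9.75, E[X²]=97.5.
E[X] = 0.25·9.9 + 0.25·5 + 0.25·5.28 + 0.25·9.75 = 7.4825.
E[X²] = 0.25·101.376 + 0.25·29 + 0.25·29.6736 + 0.25·97.5 = 64.3874.
Var(X) = E[X²] − (E[X])² = 64.3874 − 55.9878 = 8.39959.
SD(X) = √8.39959 = 2.89821.

2.8982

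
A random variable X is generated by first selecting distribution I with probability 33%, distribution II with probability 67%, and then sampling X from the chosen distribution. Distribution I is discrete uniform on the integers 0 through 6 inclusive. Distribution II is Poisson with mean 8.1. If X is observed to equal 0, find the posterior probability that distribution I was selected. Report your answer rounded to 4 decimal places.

Likelihoods P(X=0 | ·): I: 0.142857; II: 0.000303539.
Posterior ∝ prior × likelihood. Numerator for I: 0.33·0.142857 = 0.0471429.
Normalizing constant: 0.33·0.142857 + 0.67·0.000303539 = 0.0473462.
P(I | observation) = 0.0471429 / 0.0473462 = 0.995705.

0.9957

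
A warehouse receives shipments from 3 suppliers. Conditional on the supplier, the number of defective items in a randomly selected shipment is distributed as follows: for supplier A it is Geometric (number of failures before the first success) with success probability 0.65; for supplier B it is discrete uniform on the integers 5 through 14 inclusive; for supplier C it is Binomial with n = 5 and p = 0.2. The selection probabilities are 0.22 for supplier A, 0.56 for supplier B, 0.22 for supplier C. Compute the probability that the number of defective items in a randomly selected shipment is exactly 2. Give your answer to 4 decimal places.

0.0626

Conditional on each supplier, P(X = 2): A: 0.079625; B: 0; C: 0.2048.
By total probability, P(X = 2) = 0.22·0.079625 + 0.56·0 + 0.22·0.2048 = 0.0625735.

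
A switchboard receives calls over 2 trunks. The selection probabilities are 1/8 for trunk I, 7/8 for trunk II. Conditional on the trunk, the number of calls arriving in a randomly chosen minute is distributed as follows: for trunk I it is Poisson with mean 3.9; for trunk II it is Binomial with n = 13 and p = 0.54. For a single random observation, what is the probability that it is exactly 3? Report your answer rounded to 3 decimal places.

0.042

Conditional on each trunk, P(X = 3): I: 0.200122; II: 0.0191041.
By total probability, P(X = 3) = 0.125·0.200122 + 0.875·0.0191041 = 0.0417313.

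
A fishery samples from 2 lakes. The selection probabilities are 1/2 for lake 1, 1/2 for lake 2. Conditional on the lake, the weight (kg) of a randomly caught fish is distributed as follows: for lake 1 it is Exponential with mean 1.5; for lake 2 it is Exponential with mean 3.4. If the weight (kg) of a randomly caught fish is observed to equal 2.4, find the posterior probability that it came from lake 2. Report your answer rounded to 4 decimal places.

Likelihoods f(2.4 | ·): 1: 0.134598; 2: 0.145198.
Posterior ∝ prior × likelihood. Numerator for 2: 0.5·0.145198 = 0.0725989.
Normalizing constant: 0.5·0.134598 + 0.5·0.145198 = 0.139898.
P(2 | observation) = 0.0725989 / 0.139898 = 0.518943.

0.5189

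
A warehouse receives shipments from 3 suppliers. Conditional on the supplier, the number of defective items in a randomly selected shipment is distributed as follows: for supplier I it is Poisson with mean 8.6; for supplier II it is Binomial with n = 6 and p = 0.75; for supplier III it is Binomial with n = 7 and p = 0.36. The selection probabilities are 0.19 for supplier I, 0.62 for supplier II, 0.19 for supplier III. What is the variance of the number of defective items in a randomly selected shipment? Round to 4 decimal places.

Per component, I: μ=8.6, E[X²]=82.56; II: μ=4.5, E[X²]=21.375; III: μ=2.52, E[X²]=7.9632.
E[X] = 0.19·8.6 + 0.62·4.5 + 0.19·2.52 = 4.9028.
E[X²] = 0.19·82.56 + 0.62·21.375 + 0.19·7.9632 = 30.4519.
Var(X) = E[X²] − (E[X])² = 30.4519 − 24.0374 = 6.41446.

6.4145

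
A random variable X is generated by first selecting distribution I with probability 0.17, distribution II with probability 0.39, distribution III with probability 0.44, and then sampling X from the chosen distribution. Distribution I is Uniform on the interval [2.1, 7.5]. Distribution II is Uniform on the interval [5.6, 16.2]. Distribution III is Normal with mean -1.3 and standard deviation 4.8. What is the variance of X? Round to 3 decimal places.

44.994

Per component, I: μ=4.8, E[X²]=25.47; II: μ=10.9, E[X²]=128.173; III: μ=-1.3, E[X²]=24.73.
E[X] = 0.17·4.8 + 0.39·10.9 + 0.44·-1.3 = 4.495.
E[X²] = 0.17·25.47 + 0.39·128.173 + 0.44·24.73 = 65.1987.
Var(X) = E[X²] − (E[X])² = 65.1987 − 20.205 = 44.9937.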